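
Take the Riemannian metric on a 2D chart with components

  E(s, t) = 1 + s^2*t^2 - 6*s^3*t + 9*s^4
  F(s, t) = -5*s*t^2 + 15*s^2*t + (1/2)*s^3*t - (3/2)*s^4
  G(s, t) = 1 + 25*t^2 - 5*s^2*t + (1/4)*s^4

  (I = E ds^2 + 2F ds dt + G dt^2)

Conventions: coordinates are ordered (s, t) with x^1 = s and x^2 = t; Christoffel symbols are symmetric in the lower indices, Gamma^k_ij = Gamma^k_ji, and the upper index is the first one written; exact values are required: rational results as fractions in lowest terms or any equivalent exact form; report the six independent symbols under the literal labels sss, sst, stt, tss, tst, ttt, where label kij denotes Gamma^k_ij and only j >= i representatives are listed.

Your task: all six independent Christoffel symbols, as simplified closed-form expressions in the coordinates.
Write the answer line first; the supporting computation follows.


Answer: Gamma_sss = (72*s^3 - 36*s^2*t + 4*s*t^2)/(37*s^4 - 24*s^3*t + 4*s^2*t^2 - 20*s^2*t + 100*t^2 + 4), Gamma_sst = (-12*s^3 + 4*s^2*t)/(37*s^4 - 24*s^3*t + 4*s^2*t^2 - 20*s^2*t + 100*t^2 + 4), Gamma_stt = (60*s^2 - 20*s*t)/(37*s^4 - 24*s^3*t + 4*s^2*t^2 - 20*s^2*t + 100*t^2 + 4), Gamma_tss = (-12*s^3 + 2*s^2*t + 120*s*t - 20*t^2)/(37*s^4 - 24*s^3*t + 4*s^2*t^2 - 20*s^2*t + 100*t^2 + 4), Gamma_tst = (2*s^3 - 20*s*t)/(37*s^4 - 24*s^3*t + 4*s^2*t^2 - 20*s^2*t + 100*t^2 + 4), Gamma_ttt = (-10*s^2 + 100*t)/(37*s^4 - 24*s^3*t + 4*s^2*t^2 - 20*s^2*t + 100*t^2 + 4)

E = 1 + s^2*t^2 - 6*s^3*t + 9*s^4; F = -5*s*t^2 + 15*s^2*t + (1/2)*s^3*t - (3/2)*s^4; G = 1 + 25*t^2 - 5*s^2*t + (1/4)*s^4
Gamma^k_ij = (1/2) g^{kl} (d_i g_jl + d_j g_il - d_l g_ij), with g^inv = (1/(EG-F^2)) [[G, -F], [-F, E]]
first partials: E_s = 2*s*t^2 - 18*s^2*t + 36*s^3, E_t = 2*s^2*t - 6*s^3, F_s = -5*t^2 + 30*s*t + (3/2)*s^2*t - 6*s^3, F_t = -10*s*t + 15*s^2 + (1/2)*s^3, G_s = -10*s*t + s^3, G_t = 50*t - 5*s^2
D = EG - F^2 = 1 + 25*t^2 - 5*s^2*t + s^2*t^2 - 6*s^3*t + (37/4)*s^4
expanded: Gamma^s_ss = (G E_s - 2F F_s + F E_t)/(2D), Gamma^s_st = (G E_t - F G_s)/(2D), Gamma^s_tt = (2G F_t - G G_s - F G_t)/(2D), Gamma^t_ss = (2E F_s - E E_t - F E_s)/(2D), Gamma^t_st = (E G_s - F E_t)/(2D), Gamma^t_tt = (E G_t - 2F F_t + F G_s)/(2D); substitute and cancel common factors


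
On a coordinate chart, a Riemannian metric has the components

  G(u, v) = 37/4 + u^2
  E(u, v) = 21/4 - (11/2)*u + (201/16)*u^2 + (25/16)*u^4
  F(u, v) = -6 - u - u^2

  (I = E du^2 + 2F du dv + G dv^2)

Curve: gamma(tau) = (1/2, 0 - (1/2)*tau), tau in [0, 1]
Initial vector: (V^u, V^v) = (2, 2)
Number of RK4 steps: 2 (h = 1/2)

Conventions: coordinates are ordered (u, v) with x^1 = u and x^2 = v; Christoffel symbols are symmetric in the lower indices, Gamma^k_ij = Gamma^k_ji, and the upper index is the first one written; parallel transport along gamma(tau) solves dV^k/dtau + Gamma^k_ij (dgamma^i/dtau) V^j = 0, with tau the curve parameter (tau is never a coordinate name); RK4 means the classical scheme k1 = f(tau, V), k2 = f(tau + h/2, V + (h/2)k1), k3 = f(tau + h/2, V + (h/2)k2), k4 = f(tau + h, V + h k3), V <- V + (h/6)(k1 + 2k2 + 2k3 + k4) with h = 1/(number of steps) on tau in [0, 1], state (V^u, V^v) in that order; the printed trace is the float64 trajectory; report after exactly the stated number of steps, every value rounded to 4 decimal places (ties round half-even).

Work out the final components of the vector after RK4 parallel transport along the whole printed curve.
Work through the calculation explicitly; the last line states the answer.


gamma'(tau) = (0, -1/2); f(tau, V)^k = -Gamma^k_ij(gamma(tau)) gamma'^i(tau) V^j; h = 1/2; intermediate values shown to 6 dp
curve data and Christoffel symbols at the stage parameters:
  tau = 0.000000: gamma = (0.500000, 0.000000), gamma' = (0.000000, -0.500000); Gamma_uuu = 2.654157, Gamma_uuv = 0.377046, Gamma_uvv = -0.530657, Gamma_vuu = 1.675322, Gamma_vuv = 0.320532, Gamma_vvv = -0.377046
  tau = 0.250000: gamma = (0.500000, -0.125000), gamma' = (0.000000, -0.500000); Gamma_uuu = 2.654157, Gamma_uuv = 0.377046, Gamma_uvv = -0.530657, Gamma_vuu = 1.675322, Gamma_vuv = 0.320532, Gamma_vvv = -0.377046
  tau = 0.500000: gamma = (0.500000, -0.250000), gamma' = (0.000000, -0.500000); Gamma_uuu = 2.654157, Gamma_uuv = 0.377046, Gamma_uvv = -0.530657, Gamma_vuu = 1.675322, Gamma_vuv = 0.320532, Gamma_vvv = -0.377046
  tau = 0.750000: gamma = (0.500000, -0.375000), gamma' = (0.000000, -0.500000); Gamma_uuu = 2.654157, Gamma_uuv = 0.377046, Gamma_uvv = -0.530657, Gamma_vuu = 1.675322, Gamma_vuv = 0.320532, Gamma_vvv = -0.377046
  tau = 1.000000: gamma = (0.500000, -0.500000), gamma' = (0.000000, -0.500000); Gamma_uuu = 2.654157, Gamma_uuv = 0.377046, Gamma_uvv = -0.530657, Gamma_vuu = 1.675322, Gamma_vuv = 0.320532, Gamma_vvv = -0.377046
step 0: V^u = 2.0000, V^v = 2.0000
step 1: k1 = (-0.153611, -0.056513), k2 = (-0.157102, -0.060004), k3 = (-0.157035, -0.059980), k4 = (-0.160456, -0.063443); V <- V + (h/6)(k1 + 2k2 + 2k3 + k4): V^u = 1.9215, V^v = 1.9700
step 2: k1 = (-0.160457, -0.063444), k2 = (-0.163812, -0.066883), k3 = (-0.163741, -0.066855), k4 = (-0.167023, -0.070263); V <- V + (h/6)(k1 + 2k2 + 2k3 + k4): V^u = 1.8396, V^v = 1.9366

Answer: V^u = 1.8396, V^v = 1.9366


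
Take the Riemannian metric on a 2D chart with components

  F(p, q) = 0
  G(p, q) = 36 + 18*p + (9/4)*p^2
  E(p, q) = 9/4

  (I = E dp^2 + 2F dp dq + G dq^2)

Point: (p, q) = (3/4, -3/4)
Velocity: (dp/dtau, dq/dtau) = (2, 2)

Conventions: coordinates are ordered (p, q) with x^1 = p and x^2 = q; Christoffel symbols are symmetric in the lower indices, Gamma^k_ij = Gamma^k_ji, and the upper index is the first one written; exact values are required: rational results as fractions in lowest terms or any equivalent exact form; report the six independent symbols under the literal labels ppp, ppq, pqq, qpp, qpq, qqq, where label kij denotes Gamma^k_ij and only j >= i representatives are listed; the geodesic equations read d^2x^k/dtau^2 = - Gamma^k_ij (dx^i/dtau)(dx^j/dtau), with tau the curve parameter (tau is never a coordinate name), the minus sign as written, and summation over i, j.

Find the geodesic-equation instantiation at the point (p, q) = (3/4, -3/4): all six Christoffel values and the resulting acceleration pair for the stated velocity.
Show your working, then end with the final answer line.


E = 9/4, F = 0, G = 3249/64 at the point
E_p = 0, E_q = 0, F_p = 0, F_q = 0, G_p = 171/8, G_q = 0
EG - F^2 = 29241/256;  g^inv = (256/29241) * [[3249/64, 0], [0, 9/4]]
first-kind symbols [ij,l] = (1/2)(d_i g_jl + d_j g_il - d_l g_ij): [pp,p] = E_p/2 = 0, [pp,q] = F_p - E_q/2 = 0, [pq,p] = E_q/2 = 0, [pq,q] = G_p/2 = 171/16, [qq,p] = F_q - G_p/2 = -171/16, [qq,q] = G_q/2 = 0
Gamma^p_ij = (G*[ij,p] - F*[ij,q])/(EG - F^2), Gamma^q_ij = (E*[ij,q] - F*[ij,p])/(EG - F^2)
Gamma_ppp = 0, Gamma_ppq = 0, Gamma_pqq = -19/4, Gamma_qpp = 0, Gamma_qpq = 4/19, Gamma_qqq = 0
d^2p/dtau^2 = -(Gamma_ppp*(2)^2 + 2*Gamma_ppq*(2)*(2) + Gamma_pqq*(2)^2) = 19
d^2q/dtau^2 = -(Gamma_qpp*(2)^2 + 2*Gamma_qpq*(2)*(2) + Gamma_qqq*(2)^2) = -32/19

Answer: Gamma_ppp = 0, Gamma_ppq = 0, Gamma_pqq = -19/4, Gamma_qpp = 0, Gamma_qpq = 4/19, Gamma_qqq = 0; accelerations (d^2p/dtau^2, d^2q/dtau^2) = (19, -32/19)


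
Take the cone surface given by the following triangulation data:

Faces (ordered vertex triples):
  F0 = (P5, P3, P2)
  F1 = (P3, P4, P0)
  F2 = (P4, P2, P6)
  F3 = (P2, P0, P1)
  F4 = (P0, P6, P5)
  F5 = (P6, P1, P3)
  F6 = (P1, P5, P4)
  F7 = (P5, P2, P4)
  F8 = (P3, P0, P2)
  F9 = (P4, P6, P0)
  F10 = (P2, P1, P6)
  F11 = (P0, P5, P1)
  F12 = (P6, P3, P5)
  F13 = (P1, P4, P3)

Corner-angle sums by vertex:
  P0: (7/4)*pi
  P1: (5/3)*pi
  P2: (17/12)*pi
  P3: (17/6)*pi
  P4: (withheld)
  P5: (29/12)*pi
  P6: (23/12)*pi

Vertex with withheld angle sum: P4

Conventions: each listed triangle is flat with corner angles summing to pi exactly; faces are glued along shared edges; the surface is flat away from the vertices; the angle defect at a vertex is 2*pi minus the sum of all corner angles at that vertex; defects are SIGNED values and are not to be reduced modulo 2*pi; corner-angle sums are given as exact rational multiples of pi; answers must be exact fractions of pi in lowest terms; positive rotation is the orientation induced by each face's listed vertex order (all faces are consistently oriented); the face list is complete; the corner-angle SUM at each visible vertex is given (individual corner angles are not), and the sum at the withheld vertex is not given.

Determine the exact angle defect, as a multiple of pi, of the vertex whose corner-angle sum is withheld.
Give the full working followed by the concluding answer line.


V = 7, E = 21, F = 14; chi = V - E + F = 0
Gauss-Bonnet: total defect = 2*pi*chi = 0; visible defects sum to 0

Answer: defect(P4) = 0


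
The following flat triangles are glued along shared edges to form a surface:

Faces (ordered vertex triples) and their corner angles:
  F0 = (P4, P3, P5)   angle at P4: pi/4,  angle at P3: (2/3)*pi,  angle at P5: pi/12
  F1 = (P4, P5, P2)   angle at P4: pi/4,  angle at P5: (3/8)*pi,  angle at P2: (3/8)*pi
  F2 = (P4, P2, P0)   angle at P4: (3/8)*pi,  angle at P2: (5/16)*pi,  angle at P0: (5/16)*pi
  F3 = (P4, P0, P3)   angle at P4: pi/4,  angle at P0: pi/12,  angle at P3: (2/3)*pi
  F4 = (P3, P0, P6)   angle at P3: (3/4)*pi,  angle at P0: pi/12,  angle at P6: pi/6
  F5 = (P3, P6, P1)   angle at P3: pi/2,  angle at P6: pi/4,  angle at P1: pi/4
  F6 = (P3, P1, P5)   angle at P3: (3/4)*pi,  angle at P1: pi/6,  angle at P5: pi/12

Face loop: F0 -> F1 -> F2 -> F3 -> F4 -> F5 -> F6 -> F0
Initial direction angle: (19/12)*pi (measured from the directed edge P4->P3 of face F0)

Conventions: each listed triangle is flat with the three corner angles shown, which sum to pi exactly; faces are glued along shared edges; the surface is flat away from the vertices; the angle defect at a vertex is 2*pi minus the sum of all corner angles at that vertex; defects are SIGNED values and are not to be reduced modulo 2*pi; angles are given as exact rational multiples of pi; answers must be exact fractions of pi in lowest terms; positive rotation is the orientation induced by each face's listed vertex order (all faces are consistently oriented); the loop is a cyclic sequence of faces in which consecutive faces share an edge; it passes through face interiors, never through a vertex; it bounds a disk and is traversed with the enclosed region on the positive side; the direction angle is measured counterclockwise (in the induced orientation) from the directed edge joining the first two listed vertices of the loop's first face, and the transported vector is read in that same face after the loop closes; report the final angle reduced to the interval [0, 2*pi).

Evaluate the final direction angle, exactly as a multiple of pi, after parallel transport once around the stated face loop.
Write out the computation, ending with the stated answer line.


enclosed vertex P3: corner angles sum to (10/3)*pi, defect = 2*pi - (10/3)*pi = (-4/3)*pi
enclosed vertex P4: corner angles sum to (9/8)*pi, defect = 2*pi - (9/8)*pi = (7/8)*pi
adding the enclosed defects to the starting angle (mod 2*pi, induced orientation) gives the holonomy
final angle = (19/12)*pi - (11/24)*pi = (9/8)*pi (mod 2*pi)

Answer: final direction angle = (9/8)*pi


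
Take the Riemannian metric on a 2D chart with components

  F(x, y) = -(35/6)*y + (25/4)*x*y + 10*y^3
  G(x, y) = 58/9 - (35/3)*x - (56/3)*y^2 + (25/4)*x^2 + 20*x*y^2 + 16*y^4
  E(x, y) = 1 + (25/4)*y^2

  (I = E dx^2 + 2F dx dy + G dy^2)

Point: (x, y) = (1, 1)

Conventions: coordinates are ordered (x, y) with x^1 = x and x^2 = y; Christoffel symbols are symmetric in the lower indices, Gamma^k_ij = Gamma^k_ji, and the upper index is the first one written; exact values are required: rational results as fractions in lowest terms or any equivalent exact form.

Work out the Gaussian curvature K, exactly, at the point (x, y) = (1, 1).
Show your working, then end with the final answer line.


E = 29/4, F = 125/12, G = 661/36, EG - F^2 = 443/18 at the point
E_x = 0, E_y = 25/2, F_x = 25/4, F_y = 365/12, G_x = 125/6, G_y = 200/3
E_yy = 25/2, F_xy = 25/4, G_xx = 25/2
Brioschi: K = (det M1 - det M2) / (EG - F^2)^2 with the standard first/second-derivative matrices M1, M2.
M1 = [[-E_yy/2 + F_xy - G_xx/2, E_x/2, F_x - E_y/2], [F_y - G_x/2, E, F], [G_y/2, F, G]] = [[-25/4, 0, 0], [20, 29/4, 125/12], [100/3, 125/12, 661/36]]; det M1 = -11075/72
M2 = [[0, E_y/2, G_x/2], [E_y/2, E, F], [G_x/2, F, G]] = [[0, 25/4, 125/12], [25/4, 29/4, 125/12], [125/12, 125/12, 661/36]]; det M2 = -10625/72
det M1 - det M2 = -25/4; K = -25/4 / (443/18)^2 = -2025/196249

Answer: K = -2025/196249


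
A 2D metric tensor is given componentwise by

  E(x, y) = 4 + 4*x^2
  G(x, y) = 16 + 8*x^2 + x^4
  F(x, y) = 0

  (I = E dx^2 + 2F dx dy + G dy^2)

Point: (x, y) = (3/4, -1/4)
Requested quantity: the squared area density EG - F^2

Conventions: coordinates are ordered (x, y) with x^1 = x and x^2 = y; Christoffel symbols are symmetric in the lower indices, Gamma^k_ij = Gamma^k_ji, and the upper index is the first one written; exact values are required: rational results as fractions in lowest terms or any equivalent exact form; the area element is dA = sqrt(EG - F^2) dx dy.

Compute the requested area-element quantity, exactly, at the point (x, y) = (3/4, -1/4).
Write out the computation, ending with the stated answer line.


E = 25/4, F = 0, G = 5329/256; EG - F^2 = 133225/1024

Answer: EG - F^2 = 133225/1024


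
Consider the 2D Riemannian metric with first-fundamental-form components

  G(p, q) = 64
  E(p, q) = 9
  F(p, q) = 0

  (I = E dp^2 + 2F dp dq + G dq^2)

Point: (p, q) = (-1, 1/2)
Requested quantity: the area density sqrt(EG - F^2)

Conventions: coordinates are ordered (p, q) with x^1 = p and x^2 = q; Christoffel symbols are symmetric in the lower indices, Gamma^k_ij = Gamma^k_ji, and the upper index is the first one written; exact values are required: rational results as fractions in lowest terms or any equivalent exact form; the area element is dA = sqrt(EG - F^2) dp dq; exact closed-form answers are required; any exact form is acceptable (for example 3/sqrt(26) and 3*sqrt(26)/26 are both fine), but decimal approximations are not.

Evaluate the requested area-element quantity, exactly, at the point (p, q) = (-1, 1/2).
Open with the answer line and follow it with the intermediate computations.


Answer: sqrt(EG - F^2) = 24

E = 9, F = 0, G = 64; EG - F^2 = 576


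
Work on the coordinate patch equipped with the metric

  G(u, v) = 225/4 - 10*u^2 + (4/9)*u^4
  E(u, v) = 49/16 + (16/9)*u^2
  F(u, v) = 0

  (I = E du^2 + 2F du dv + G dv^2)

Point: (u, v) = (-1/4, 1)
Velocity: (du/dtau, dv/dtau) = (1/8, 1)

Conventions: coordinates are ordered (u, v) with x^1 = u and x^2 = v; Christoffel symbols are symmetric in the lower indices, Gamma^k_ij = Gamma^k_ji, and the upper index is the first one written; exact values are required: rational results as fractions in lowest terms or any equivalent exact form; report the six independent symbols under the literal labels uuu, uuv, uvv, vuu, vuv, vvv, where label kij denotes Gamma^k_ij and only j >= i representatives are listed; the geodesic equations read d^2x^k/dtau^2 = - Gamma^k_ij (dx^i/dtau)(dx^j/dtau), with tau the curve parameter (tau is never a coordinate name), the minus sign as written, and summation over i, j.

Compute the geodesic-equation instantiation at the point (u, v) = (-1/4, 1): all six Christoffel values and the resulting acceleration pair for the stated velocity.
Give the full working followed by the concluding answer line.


E = 457/144, F = 0, G = 32041/576 at the point
E_u = -8/9, E_v = 0, F_u = 0, F_v = 0, G_u = 179/36, G_v = 0
EG - F^2 = 14642737/82944;  g^inv = (82944/14642737) * [[32041/576, 0], [0, 457/144]]
first-kind symbols [ij,l] = (1/2)(d_i g_jl + d_j g_il - d_l g_ij): [uu,u] = E_u/2 = -4/9, [uu,v] = F_u - E_v/2 = 0, [uv,u] = E_v/2 = 0, [uv,v] = G_u/2 = 179/72, [vv,u] = F_v - G_u/2 = -179/72, [vv,v] = G_v/2 = 0
Gamma^u_ij = (G*[ij,u] - F*[ij,v])/(EG - F^2), Gamma^v_ij = (E*[ij,v] - F*[ij,u])/(EG - F^2)
Gamma_uuu = -64/457, Gamma_uuv = 0, Gamma_uvv = -358/457, Gamma_vuu = 0, Gamma_vuv = 8/179, Gamma_vvv = 0
d^2u/dtau^2 = -(Gamma_uuu*(1/8)^2 + 2*Gamma_uuv*(1/8)*(1) + Gamma_uvv*(1)^2) = 359/457
d^2v/dtau^2 = -(Gamma_vuu*(1/8)^2 + 2*Gamma_vuv*(1/8)*(1) + Gamma_vvv*(1)^2) = -2/179

Answer: Gamma_uuu = -64/457, Gamma_uuv = 0, Gamma_uvv = -358/457, Gamma_vuu = 0, Gamma_vuv = 8/179, Gamma_vvv = 0; accelerations (d^2u/dtau^2, d^2v/dtau^2) = (359/457, -2/179)


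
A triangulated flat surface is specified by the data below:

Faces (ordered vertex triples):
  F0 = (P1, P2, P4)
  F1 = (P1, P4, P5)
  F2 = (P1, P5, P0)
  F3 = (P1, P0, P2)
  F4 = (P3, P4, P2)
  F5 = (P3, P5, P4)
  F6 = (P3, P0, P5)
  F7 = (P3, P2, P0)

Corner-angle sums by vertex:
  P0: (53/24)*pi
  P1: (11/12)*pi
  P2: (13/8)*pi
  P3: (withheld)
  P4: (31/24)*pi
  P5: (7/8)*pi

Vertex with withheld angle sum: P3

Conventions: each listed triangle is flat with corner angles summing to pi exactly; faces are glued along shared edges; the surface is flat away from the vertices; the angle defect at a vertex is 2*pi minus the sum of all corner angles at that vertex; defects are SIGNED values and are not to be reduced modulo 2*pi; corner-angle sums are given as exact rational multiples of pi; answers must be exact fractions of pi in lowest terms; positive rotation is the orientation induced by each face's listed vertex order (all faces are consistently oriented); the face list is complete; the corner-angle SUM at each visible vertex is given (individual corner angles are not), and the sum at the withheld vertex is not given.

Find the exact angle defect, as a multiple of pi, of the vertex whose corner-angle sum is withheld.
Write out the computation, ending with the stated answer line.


V = 6, E = 12, F = 8; chi = V - E + F = 2
Gauss-Bonnet: total defect = 2*pi*chi = 4*pi; visible defects sum to (37/12)*pi

Answer: defect(P3) = (11/12)*pi


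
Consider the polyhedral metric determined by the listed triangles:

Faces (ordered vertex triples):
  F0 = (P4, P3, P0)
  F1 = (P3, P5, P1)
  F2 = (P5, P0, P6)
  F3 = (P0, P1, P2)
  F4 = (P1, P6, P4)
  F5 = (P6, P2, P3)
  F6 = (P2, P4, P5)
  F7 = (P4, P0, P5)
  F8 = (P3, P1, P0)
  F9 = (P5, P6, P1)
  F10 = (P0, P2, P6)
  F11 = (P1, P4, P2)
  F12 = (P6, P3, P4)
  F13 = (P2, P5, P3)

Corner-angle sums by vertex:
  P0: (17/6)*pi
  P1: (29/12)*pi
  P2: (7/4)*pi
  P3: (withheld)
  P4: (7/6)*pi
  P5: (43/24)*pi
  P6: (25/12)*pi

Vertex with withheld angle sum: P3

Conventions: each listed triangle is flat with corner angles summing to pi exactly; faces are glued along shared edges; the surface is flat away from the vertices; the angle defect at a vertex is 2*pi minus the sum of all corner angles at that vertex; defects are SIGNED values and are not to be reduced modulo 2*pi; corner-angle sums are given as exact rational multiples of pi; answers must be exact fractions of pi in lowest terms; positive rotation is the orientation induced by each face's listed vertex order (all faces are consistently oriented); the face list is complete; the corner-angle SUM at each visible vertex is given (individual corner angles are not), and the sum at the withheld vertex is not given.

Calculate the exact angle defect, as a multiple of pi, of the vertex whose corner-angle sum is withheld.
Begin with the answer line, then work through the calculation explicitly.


Answer: defect(P3) = pi/24

V = 7, E = 21, F = 14; chi = V - E + F = 0
Gauss-Bonnet: total defect = 2*pi*chi = 0; visible defects sum to -pi/24


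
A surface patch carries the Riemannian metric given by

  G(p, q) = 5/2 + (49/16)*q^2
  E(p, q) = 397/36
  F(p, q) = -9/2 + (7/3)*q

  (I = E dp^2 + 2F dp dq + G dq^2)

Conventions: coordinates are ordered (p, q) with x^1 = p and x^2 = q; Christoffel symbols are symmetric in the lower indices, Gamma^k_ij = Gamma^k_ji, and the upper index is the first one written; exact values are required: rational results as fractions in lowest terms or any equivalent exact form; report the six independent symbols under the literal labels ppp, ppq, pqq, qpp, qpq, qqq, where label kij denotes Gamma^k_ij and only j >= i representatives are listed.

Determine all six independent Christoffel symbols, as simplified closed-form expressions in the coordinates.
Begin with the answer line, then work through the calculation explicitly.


Answer: Gamma_ppp = 0, Gamma_ppq = 0, Gamma_pqq = (7938*q + 3360)/(16317*q^2 + 12096*q + 4216), Gamma_qpp = 0, Gamma_qpq = 0, Gamma_qqq = (16317*q + 6048)/(16317*q^2 + 12096*q + 4216)

E = 397/36; F = -9/2 + (7/3)*q; G = 5/2 + (49/16)*q^2
Gamma^k_ij = (1/2) g^{kl} (d_i g_jl + d_j g_il - d_l g_ij), with g^inv = (1/(EG-F^2)) [[G, -F], [-F, E]]
first partials: E_p = 0, E_q = 0, F_p = 0, F_q = 7/3, G_p = 0, G_q = (49/8)*q
D = EG - F^2 = 527/72 + 21*q + (1813/64)*q^2
expanded: Gamma^p_pp = (G E_p - 2F F_p + F E_q)/(2D), Gamma^p_pq = (G E_q - F G_p)/(2D), Gamma^p_qq = (2G F_q - G G_p - F G_q)/(2D), Gamma^q_pp = (2E F_p - E E_q - F E_p)/(2D), Gamma^q_pq = (E G_p - F E_q)/(2D), Gamma^q_qq = (E G_q - 2F F_q + F G_p)/(2D); substitute and cancel common factors


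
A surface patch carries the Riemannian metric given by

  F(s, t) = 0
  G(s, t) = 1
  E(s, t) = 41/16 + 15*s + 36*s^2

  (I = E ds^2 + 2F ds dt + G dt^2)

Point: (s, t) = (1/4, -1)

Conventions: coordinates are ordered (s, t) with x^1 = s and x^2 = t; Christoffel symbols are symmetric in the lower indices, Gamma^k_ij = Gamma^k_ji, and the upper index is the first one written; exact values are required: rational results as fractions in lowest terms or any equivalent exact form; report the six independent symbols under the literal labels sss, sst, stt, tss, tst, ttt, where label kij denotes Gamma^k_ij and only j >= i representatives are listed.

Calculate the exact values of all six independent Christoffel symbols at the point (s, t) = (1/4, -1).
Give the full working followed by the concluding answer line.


E = 137/16, F = 0, G = 1 at the point
E_s = 33, E_t = 0, F_s = 0, F_t = 0, G_s = 0, G_t = 0
EG - F^2 = 137/16;  g^inv = (16/137) * [[1, 0], [0, 137/16]]
first-kind symbols [ij,l] = (1/2)(d_i g_jl + d_j g_il - d_l g_ij): [ss,s] = E_s/2 = 33/2, [ss,t] = F_s - E_t/2 = 0, [st,s] = E_t/2 = 0, [st,t] = G_s/2 = 0, [tt,s] = F_t - G_s/2 = 0, [tt,t] = G_t/2 = 0
Gamma^s_ij = (G*[ij,s] - F*[ij,t])/(EG - F^2), Gamma^t_ij = (E*[ij,t] - F*[ij,s])/(EG - F^2)

Answer: Gamma_sss = 264/137, Gamma_sst = 0, Gamma_stt = 0, Gamma_tss = 0, Gamma_tst = 0, Gamma_ttt = 0


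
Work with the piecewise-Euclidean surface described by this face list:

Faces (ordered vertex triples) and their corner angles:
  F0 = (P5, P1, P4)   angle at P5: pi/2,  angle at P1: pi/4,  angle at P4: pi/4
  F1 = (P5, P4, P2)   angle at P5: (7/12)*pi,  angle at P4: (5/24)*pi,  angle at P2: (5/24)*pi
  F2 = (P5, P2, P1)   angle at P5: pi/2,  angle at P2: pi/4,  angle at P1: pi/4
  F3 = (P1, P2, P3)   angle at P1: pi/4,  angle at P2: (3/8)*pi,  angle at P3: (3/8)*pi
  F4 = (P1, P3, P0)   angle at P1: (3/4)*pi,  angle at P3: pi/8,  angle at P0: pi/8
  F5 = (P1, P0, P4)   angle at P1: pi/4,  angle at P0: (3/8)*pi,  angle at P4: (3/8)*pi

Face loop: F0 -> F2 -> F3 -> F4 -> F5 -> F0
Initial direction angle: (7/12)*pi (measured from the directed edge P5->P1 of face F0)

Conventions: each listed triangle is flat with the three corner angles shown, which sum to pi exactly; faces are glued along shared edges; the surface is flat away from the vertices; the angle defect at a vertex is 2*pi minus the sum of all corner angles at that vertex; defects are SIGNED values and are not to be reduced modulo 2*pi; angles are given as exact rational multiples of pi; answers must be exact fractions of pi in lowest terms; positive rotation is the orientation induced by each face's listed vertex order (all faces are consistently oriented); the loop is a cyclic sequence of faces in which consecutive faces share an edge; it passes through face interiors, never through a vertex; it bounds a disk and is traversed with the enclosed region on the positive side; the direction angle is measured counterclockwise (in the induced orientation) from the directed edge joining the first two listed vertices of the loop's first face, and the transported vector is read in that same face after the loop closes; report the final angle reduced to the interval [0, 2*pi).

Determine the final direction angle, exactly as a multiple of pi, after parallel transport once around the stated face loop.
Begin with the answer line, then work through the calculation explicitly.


Answer: final direction angle = (5/6)*pi

enclosed vertex P1: corner angles sum to (7/4)*pi, defect = 2*pi - (7/4)*pi = pi/4
the final direction is the initial angle plus the enclosed defects, taken mod 2*pi in the induced orientation
final angle = (7/12)*pi + pi/4 = (5/6)*pi (mod 2*pi)


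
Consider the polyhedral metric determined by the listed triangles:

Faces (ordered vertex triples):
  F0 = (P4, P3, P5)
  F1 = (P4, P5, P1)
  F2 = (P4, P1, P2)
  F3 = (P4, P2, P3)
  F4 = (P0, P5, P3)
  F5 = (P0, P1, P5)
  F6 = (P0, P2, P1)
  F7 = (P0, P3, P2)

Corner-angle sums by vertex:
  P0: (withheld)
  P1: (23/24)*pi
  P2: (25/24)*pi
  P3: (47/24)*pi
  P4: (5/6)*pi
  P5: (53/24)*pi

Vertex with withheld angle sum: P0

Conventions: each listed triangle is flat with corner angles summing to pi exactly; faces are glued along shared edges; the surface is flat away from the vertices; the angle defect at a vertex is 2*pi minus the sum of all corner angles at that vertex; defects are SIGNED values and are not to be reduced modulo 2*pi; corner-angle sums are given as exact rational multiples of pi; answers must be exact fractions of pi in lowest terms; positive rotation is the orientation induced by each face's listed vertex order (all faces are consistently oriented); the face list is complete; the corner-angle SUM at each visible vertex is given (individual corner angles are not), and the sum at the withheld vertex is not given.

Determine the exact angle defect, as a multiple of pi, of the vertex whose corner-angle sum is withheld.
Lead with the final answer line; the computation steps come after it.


Answer: defect(P0) = pi

V = 6, E = 12, F = 8; chi = V - E + F = 2
Gauss-Bonnet: total defect = 2*pi*chi = 4*pi; visible defects sum to 3*pi


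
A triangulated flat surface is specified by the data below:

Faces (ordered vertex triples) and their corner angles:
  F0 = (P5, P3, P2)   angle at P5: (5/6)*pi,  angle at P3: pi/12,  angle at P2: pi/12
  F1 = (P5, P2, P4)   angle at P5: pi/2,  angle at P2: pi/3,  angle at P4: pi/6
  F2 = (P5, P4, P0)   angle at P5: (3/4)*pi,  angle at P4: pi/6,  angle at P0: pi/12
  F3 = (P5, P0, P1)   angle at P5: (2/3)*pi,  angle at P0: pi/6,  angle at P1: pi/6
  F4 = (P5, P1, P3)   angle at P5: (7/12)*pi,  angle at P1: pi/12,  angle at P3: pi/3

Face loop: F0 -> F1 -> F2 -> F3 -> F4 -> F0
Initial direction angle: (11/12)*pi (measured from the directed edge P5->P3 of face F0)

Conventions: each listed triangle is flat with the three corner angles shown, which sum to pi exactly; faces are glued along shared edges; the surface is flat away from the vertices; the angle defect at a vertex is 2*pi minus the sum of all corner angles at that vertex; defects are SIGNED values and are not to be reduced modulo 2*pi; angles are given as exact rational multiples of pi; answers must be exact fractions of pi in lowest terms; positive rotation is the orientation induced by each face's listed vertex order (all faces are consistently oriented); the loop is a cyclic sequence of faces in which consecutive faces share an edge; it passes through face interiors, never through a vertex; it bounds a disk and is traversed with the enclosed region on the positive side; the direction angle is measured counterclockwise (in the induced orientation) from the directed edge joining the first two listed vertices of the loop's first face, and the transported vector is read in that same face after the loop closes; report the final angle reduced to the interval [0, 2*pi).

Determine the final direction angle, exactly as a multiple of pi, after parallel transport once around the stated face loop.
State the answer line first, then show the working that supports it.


Answer: final direction angle = (19/12)*pi

enclosed vertex P5: corner angles sum to (10/3)*pi, defect = 2*pi - (10/3)*pi = (-4/3)*pi
final direction = starting direction + enclosed defect total, reduced mod 2*pi (induced orientation)
final angle = (11/12)*pi - (4/3)*pi = (19/12)*pi (mod 2*pi)


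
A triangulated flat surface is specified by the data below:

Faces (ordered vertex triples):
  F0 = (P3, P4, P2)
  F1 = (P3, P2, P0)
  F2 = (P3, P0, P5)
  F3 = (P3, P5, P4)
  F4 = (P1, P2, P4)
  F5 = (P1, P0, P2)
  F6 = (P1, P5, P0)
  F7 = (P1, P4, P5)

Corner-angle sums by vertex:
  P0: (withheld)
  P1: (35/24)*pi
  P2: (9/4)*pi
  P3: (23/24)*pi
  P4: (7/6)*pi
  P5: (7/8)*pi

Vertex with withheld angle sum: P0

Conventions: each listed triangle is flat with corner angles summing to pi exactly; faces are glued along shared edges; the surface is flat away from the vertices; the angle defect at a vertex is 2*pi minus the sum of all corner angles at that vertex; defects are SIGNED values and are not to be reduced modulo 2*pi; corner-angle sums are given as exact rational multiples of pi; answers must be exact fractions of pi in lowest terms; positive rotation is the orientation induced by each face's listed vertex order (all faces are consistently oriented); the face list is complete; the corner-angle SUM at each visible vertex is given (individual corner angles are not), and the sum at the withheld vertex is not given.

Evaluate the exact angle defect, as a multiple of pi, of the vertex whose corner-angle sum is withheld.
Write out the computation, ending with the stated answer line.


V = 6, E = 12, F = 8; chi = V - E + F = 2
Gauss-Bonnet: total defect = 2*pi*chi = 4*pi; visible defects sum to (79/24)*pi

Answer: defect(P0) = (17/24)*pi


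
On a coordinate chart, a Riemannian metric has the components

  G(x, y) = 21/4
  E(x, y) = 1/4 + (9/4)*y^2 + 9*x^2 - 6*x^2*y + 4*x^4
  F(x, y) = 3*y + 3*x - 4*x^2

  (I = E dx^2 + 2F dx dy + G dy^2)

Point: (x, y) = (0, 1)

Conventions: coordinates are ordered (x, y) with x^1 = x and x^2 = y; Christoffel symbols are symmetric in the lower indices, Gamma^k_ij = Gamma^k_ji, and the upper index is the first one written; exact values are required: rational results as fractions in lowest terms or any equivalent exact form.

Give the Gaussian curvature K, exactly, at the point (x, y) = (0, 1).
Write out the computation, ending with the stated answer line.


E = 5/2, F = 3, G = 21/4, EG - F^2 = 33/8 at the point
E_x = 0, E_y = 9/2, F_x = 3, F_y = 3, G_x = 0, G_y = 0
E_yy = 9/2, F_xy = 0, G_xx = 0
By Brioschi, K is (det M1 - det M2) divided by (EG - F^2) squared.
M1 = [[-E_yy/2 + F_xy - G_xx/2, E_x/2, F_x - E_y/2], [F_y - G_x/2, E, F], [G_y/2, F, G]] = [[-9/4, 0, 3/4], [3, 5/2, 3], [0, 3, 21/4]]; det M1 = -81/32
M2 = [[0, E_y/2, G_x/2], [E_y/2, E, F], [G_x/2, F, G]] = [[0, 9/4, 0], [9/4, 5/2, 3], [0, 3, 21/4]]; det M2 = -1701/64
det M1 - det M2 = 1539/64; K = 1539/64 / (33/8)^2 = 171/121

Answer: K = 171/121


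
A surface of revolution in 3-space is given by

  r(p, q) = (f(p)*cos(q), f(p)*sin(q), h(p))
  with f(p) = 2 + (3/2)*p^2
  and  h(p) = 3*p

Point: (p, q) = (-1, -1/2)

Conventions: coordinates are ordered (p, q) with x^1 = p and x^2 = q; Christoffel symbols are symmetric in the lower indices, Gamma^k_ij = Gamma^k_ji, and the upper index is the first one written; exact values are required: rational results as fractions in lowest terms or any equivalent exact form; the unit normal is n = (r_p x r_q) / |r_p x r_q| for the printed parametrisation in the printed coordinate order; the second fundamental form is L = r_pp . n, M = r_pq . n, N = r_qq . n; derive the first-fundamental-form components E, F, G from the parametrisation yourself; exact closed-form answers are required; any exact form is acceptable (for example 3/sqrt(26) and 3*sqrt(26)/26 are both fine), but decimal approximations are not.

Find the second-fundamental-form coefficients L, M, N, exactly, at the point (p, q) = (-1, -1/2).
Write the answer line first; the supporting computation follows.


Answer: L = -3*sqrt(2)/2, M = 0, N = 7*sqrt(2)/4

f = 7/2, f' = -3, f'' = 3, h' = 3, h'' = 0
E = 18, F = 0, G = 49/4; answer radicand W^2 = 18
unnormalised second-form numerators: l = -9, m = 0, n = 21/2; L = l/sqrt(18), and similarly M = m/sqrt(W^2), N = n/sqrt(W^2)


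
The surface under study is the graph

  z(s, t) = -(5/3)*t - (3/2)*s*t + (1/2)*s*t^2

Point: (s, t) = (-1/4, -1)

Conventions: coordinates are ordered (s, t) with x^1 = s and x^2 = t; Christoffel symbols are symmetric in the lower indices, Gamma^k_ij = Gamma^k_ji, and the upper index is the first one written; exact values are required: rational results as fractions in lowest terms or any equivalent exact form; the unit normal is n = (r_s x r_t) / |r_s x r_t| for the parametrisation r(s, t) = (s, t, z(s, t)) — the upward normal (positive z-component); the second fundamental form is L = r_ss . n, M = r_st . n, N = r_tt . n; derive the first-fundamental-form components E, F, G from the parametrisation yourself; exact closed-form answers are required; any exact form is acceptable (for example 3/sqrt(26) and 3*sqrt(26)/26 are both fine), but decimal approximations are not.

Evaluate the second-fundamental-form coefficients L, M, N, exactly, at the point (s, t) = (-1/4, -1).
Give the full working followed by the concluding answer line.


z_s = 2, z_t = -25/24, z_ss = 0, z_st = -5/2, z_tt = -1/4
E = 5, F = -25/12, G = 1201/576; answer radicand W^2 = 3505/576
unnormalised second-form numerators: l = 0, m = -5/2, n = -1/4; L = l/sqrt(3505/576), and similarly M = m/sqrt(W^2), N = n/sqrt(W^2)

Answer: L = 0, M = -12*sqrt(3505)/701, N = -6*sqrt(3505)/3505


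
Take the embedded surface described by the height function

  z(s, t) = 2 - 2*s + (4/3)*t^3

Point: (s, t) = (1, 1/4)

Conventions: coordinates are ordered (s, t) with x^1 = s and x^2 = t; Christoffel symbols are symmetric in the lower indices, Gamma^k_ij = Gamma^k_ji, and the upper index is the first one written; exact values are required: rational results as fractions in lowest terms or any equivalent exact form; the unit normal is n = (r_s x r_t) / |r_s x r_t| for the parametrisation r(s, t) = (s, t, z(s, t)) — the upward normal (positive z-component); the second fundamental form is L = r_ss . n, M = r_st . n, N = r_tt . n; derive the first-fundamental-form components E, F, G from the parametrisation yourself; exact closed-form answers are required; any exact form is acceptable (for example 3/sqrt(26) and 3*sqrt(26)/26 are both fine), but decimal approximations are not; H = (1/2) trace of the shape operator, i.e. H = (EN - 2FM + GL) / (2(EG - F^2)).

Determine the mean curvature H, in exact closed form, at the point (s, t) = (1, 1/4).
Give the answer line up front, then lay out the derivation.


Answer: H = 320/729

z_s = -2, z_t = 1/4, z_ss = 0, z_st = 0, z_tt = 2
E = 5, F = -1/2, G = 17/16; answer radicand W^2 = 81/16
unnormalised second-form numerators: l = 0, m = 0, n = 2; L = l/sqrt(81/16), and similarly M = m/sqrt(W^2), N = n/sqrt(W^2)
H = (E*n - 2*F*m + G*l) / (2*(EG - F^2)*sqrt(W^2)); E*n - 2*F*m + G*l = 10, EG - F^2 = 81/16, so H = (80/81)/sqrt(81/16)


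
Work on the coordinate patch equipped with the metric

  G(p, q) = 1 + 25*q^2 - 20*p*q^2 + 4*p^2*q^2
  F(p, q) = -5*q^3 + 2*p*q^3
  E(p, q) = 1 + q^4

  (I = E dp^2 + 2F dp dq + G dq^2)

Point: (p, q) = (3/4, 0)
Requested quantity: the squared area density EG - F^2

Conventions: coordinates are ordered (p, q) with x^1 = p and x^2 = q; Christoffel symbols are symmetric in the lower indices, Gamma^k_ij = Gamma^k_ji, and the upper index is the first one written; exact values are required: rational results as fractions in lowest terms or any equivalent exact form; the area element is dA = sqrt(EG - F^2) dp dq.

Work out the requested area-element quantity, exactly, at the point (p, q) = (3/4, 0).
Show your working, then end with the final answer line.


E = 1, F = 0, G = 1; EG - F^2 = 1

Answer: EG - F^2 = 1


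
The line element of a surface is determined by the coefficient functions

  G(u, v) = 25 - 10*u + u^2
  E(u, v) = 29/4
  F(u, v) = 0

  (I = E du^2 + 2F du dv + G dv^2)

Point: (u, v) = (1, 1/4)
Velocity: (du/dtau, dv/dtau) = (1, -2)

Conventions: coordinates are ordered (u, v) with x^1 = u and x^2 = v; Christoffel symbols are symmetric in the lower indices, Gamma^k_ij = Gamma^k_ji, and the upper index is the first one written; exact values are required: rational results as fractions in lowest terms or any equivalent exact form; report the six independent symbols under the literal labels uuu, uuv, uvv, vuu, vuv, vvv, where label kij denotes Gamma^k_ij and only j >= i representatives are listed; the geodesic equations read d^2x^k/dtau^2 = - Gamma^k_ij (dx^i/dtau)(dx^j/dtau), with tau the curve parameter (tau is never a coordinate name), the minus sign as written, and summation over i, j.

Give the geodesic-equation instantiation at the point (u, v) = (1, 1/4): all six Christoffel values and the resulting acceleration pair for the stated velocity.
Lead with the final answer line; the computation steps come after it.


Answer: Gamma_uuu = 0, Gamma_uuv = 0, Gamma_uvv = 16/29, Gamma_vuu = 0, Gamma_vuv = -1/4, Gamma_vvv = 0; accelerations (d^2u/dtau^2, d^2v/dtau^2) = (-64/29, -1)

E = 29/4, F = 0, G = 16 at the point
E_u = 0, E_v = 0, F_u = 0, F_v = 0, G_u = -8, G_v = 0
EG - F^2 = 116;  g^inv = (1/116) * [[16, 0], [0, 29/4]]
first-kind symbols [ij,l] = (1/2)(d_i g_jl + d_j g_il - d_l g_ij): [uu,u] = E_u/2 = 0, [uu,v] = F_u - E_v/2 = 0, [uv,u] = E_v/2 = 0, [uv,v] = G_u/2 = -4, [vv,u] = F_v - G_u/2 = 4, [vv,v] = G_v/2 = 0
Gamma^u_ij = (G*[ij,u] - F*[ij,v])/(EG - F^2), Gamma^v_ij = (E*[ij,v] - F*[ij,u])/(EG - F^2)
Gamma_uuu = 0, Gamma_uuv = 0, Gamma_uvv = 16/29, Gamma_vuu = 0, Gamma_vuv = -1/4, Gamma_vvv = 0
d^2u/dtau^2 = -(Gamma_uuu*(1)^2 + 2*Gamma_uuv*(1)*(-2) + Gamma_uvv*(-2)^2) = -64/29
d^2v/dtau^2 = -(Gamma_vuu*(1)^2 + 2*Gamma_vuv*(1)*(-2) + Gamma_vvv*(-2)^2) = -1


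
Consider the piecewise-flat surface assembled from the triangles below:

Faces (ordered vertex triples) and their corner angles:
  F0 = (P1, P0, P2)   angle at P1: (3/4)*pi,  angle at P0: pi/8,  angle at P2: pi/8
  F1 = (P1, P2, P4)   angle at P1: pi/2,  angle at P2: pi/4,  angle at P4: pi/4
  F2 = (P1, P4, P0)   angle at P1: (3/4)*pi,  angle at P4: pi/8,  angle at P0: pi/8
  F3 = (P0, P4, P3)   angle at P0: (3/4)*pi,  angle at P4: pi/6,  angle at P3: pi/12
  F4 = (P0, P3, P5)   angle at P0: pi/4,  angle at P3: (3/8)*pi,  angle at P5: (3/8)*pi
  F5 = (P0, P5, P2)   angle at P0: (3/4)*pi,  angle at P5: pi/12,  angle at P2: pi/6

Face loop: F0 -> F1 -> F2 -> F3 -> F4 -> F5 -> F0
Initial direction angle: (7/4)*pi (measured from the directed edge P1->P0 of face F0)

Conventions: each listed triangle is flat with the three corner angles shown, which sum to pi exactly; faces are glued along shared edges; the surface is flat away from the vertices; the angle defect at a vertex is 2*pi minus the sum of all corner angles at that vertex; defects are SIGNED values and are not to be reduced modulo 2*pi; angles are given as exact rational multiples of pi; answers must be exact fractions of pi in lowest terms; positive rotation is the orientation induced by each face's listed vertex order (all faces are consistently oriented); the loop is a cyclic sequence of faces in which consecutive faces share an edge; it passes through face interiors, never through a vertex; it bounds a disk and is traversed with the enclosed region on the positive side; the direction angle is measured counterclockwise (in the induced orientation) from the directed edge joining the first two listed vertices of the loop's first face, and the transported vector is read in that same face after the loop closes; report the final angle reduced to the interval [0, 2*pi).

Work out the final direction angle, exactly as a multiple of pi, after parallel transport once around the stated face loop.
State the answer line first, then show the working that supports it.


Answer: final direction angle = (7/4)*pi

enclosed vertex P0: corner angles sum to 2*pi, defect = 2*pi - 2*pi = 0
enclosed vertex P1: corner angles sum to 2*pi, defect = 2*pi - 2*pi = 0
holonomy = initial angle + sum of enclosed defects (mod 2*pi), positive in the induced orientation
final angle = (7/4)*pi + 0 = (7/4)*pi (mod 2*pi)
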